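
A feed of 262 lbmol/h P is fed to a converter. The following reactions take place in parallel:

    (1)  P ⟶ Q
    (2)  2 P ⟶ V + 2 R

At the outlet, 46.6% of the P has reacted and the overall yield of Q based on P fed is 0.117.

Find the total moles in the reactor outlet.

308 lbmol/h

Yield of Q: 1ξ₁ / 262 = 0.117 → ξ₁ = 30.65 lbmol/h.
Conversion of P: 1ξ₁ + 2ξ₂ = 0.466 × 262 = 122.1 → ξ₂ = 45.72 lbmol/h.
Outlet amounts (n = n₀ + Σ ν·ξ):
  P: 262 − 1(30.65) − 2(45.72) = 139.9
  Q: 0 + 1(30.65) = 30.65
  V: 0 + 1(45.72) = 45.72
  R: 0 + 2(45.72) = 91.44
Total out = 139.9 + 30.65 + 45.72 + 91.44 = 307.7 lbmol/h.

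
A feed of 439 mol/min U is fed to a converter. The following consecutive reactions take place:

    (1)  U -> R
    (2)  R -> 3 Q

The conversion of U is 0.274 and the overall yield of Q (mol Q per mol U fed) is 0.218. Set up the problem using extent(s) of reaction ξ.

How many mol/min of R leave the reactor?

88.4 mol/min

Conversion of U: U consumed = 1ξ₁ = 0.274 × 439 → ξ₁ = 120.3 mol/min.
Yield of Q: 3ξ₂ / 439 = 0.218 → ξ₂ = 31.9 mol/min.
Outlet amounts (n = n₀ + Σ ν·ξ):
  U: 439 − 1(120.3) = 318.7
  R: 0 + 1(120.3) − 1(31.9) = 88.39
  Q: 0 + 3(31.9) = 95.7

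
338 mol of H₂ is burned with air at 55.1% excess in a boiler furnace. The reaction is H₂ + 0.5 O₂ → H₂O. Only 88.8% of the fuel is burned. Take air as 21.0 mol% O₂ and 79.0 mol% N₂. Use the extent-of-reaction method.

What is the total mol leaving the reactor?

Stoichiometric O₂ = 0.5 × 338 = 169 mol; O₂ fed = 169 × 1.551 = 262.1 mol.
N₂ fed = 262.1 × 79/21 = 986.1 mol.
Fuel reacted = 0.888 × 338 → ξ = 300.1 mol.
Outlet (n = n₀ + ν ξ):
  H₂: 338 − 1(300.1) = 37.86
  O₂: 262.1 − 0.5(300.1) = 112
  N₂: 986.1 (inert)
  H₂O: 0 + 1(300.1) = 300.1
Total out = 37.86 + 112 + 986.1 + 300.1 = 1436 mol.

1440 mol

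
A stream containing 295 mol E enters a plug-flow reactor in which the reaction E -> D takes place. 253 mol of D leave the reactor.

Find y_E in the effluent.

For D: n = n₀ + 1ξ → 253 = 0 + 1ξ, giving ξ = 253 mol.
Outlet amounts (n = n₀ + ν ξ):
  E: 295 − 1(253) = 42
  D: 0 + 1(253) = 253
Total out = 295 mol; y_E = 42 / 295 = 0.1424.

0.142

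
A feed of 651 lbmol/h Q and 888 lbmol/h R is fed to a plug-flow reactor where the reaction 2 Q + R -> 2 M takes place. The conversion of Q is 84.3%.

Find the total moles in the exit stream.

Q reacted = 0.843 × 651 = 548.8 lbmol/h; ν_Q = −2, so ξ = 548.8/2 = 274.4 lbmol/h.
Outlet amounts (n = n₀ + ν ξ):
  Q: 651 − 2(274.4) = 102.2
  R: 888 − 1(274.4) = 613.6
  M: 0 + 2(274.4) = 548.8
Total out = 102.2 + 613.6 + 548.8 = 1265 lbmol/h.

1260 lbmol/h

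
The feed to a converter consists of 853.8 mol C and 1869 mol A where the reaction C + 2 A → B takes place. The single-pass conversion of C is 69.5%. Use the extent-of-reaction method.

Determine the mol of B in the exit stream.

C reacted = 0.695 × 853.8 = 593.4 mol; ν_C = −1, so ξ = 593.4/1 = 593.4 mol.
Outlet amounts (n = n₀ + ν ξ):
  C: 853.8 − 1(593.4) = 260.4
  A: 1869 − 2(593.4) = 682.2
  B: 0 + 1(593.4) = 593.4

593 mol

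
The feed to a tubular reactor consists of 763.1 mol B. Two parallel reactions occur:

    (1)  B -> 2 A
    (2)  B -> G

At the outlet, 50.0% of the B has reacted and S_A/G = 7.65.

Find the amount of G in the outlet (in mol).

79.1 mol

Conversion of B: B consumed = 0.5 × 763.1 = 381.6 mol = 1ξ₁ + 1ξ₂.
Selectivity: 2ξ₁ / (1ξ₂) = 7.65 → ξ₁ = 3.825 ξ₂.
Substitute: (1·3.825 + 1) ξ₂ = 381.6 → ξ₂ = 79.08 mol, ξ₁ = 302.5 mol.
Outlet amounts (n = n₀ + Σ ν·ξ):
  B: 763.1 − 1(302.5) − 1(79.08) = 381.6
  A: 0 + 2(302.5) = 604.9
  G: 0 + 1(79.08) = 79.08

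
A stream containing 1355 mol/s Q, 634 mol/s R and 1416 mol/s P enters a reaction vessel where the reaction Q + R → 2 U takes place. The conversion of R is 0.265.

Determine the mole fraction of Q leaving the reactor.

R reacted = 0.265 × 634 = 168 mol/s; ν_R = −1, so ξ = 168/1 = 168 mol/s.
Outlet amounts (n = n₀ + ν ξ):
  Q: 1355 − 1(168) = 1187
  R: 634 − 1(168) = 466
  U: 0 + 2(168) = 336
  P: 1416 (inert)
Total out = 3405 mol/s; y_Q = 1187 / 3405 = 0.3486.

0.349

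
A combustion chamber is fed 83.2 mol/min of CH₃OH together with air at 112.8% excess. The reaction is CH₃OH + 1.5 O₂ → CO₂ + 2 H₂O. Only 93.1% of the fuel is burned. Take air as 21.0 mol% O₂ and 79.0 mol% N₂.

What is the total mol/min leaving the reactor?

1390 mol/min

Stoichiometric O₂ = 1.5 × 83.2 = 124.8 mol/min; O₂ fed = 124.8 × 2.128 = 265.6 mol/min.
N₂ fed = 265.6 × 79/21 = 999.1 mol/min.
Fuel reacted = 0.931 × 83.2 → ξ = 77.46 mol/min.
Outlet (n = n₀ + ν ξ):
  CH₃OH: 83.2 − 1(77.46) = 5.741
  O₂: 265.6 − 1.5(77.46) = 149.4
  N₂: 999.1 (inert)
  CO₂: 0 + 1(77.46) = 77.46
  H₂O: 0 + 2(77.46) = 154.9
Total out = 5.741 + 149.4 + 999.1 + 77.46 + 154.9 = 1387 mol/min.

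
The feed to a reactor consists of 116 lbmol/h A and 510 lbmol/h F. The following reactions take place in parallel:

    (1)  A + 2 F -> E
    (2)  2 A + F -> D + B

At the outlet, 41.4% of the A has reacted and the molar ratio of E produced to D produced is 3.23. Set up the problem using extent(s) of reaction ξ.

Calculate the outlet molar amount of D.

9.18 lbmol/h

Conversion of A: A consumed = 0.414 × 116 = 48.02 lbmol/h = 1ξ₁ + 2ξ₂.
Selectivity: 1ξ₁ / (1ξ₂) = 3.23 → ξ₁ = 3.23 ξ₂.
Substitute: (1·3.23 + 2) ξ₂ = 48.02 → ξ₂ = 9.182 lbmol/h, ξ₁ = 29.66 lbmol/h.
Outlet amounts (n = n₀ + Σ ν·ξ):
  A: 116 − 1(29.66) − 2(9.182) = 67.98
  F: 510 − 2(29.66) − 1(9.182) = 441.5
  E: 0 + 1(29.66) = 29.66
  D: 0 + 1(9.182) = 9.182
  B: 0 + 1(9.182) = 9.182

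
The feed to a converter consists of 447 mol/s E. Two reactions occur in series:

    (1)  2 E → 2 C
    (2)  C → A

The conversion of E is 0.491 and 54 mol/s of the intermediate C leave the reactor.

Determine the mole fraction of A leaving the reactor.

Conversion of E: E consumed = 2ξ₁ = 0.491 × 447 → ξ₁ = 109.7 mol/s.
C balance: n_C = 0 + 2ξ₁ − 1ξ₂ = 54 → ξ₂ = (2·109.7 − 54)/1 = 165.5 mol/s.
Outlet amounts (n = n₀ + Σ ν·ξ):
  E: 447 − 2(109.7) = 227.5
  C: 0 + 2(109.7) − 1(165.5) = 54
  A: 0 + 1(165.5) = 165.5
Total out = 447 mol/s; y_A = 165.5 / 447 = 0.3702.

0.37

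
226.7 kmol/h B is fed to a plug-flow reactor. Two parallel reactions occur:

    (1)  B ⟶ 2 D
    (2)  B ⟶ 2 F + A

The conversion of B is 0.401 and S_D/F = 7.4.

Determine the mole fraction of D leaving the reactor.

Conversion of B: B consumed = 0.401 × 226.7 = 90.91 kmol/h = 1ξ₁ + 1ξ₂.
Selectivity: 2ξ₁ / (2ξ₂) = 7.4 → ξ₁ = 7.4 ξ₂.
Substitute: (1·7.4 + 1) ξ₂ = 90.91 → ξ₂ = 10.82 kmol/h, ξ₁ = 80.08 kmol/h.
Outlet amounts (n = n₀ + Σ ν·ξ):
  B: 226.7 − 1(80.08) − 1(10.82) = 135.8
  D: 0 + 2(80.08) = 160.2
  F: 0 + 2(10.82) = 21.64
  A: 0 + 1(10.82) = 10.82
Total out = 328.4 kmol/h; y_D = 160.2 / 328.4 = 0.4877.

0.488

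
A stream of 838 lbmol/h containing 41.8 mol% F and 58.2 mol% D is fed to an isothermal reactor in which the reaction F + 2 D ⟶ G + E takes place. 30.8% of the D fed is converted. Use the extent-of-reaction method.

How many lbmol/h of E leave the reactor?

75.1 lbmol/h

D reacted = 0.308 × 487.7 = 150.2 lbmol/h; ν_D = −2, so ξ = 150.2/2 = 75.11 lbmol/h.
Outlet amounts (n = n₀ + ν ξ):
  F: 350.3 − 1(75.11) = 275.2
  D: 487.7 − 2(75.11) = 337.5
  G: 0 + 1(75.11) = 75.11
  E: 0 + 1(75.11) = 75.11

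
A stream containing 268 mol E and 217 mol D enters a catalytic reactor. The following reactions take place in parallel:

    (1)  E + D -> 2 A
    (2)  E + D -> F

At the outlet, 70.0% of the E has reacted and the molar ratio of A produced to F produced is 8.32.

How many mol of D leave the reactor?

Conversion of E: E consumed = 0.7 × 268 = 187.6 mol = 1ξ₁ + 1ξ₂.
Selectivity: 2ξ₁ / (1ξ₂) = 8.32 → ξ₁ = 4.16 ξ₂.
Substitute: (1·4.16 + 1) ξ₂ = 187.6 → ξ₂ = 36.36 mol, ξ₁ = 151.2 mol.
Outlet amounts (n = n₀ + Σ ν·ξ):
  E: 268 − 1(151.2) − 1(36.36) = 80.4
  D: 217 − 1(151.2) − 1(36.36) = 29.4
  A: 0 + 2(151.2) = 302.5
  F: 0 + 1(36.36) = 36.36

29.4 mol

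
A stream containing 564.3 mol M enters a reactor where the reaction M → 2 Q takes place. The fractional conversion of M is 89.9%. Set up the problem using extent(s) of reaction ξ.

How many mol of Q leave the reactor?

1010 mol

M reacted = 0.899 × 564.3 = 507.3 mol; ν_M = −1, so ξ = 507.3/1 = 507.3 mol.
Outlet amounts (n = n₀ + ν ξ):
  M: 564.3 − 1(507.3) = 56.99
  Q: 0 + 2(507.3) = 1015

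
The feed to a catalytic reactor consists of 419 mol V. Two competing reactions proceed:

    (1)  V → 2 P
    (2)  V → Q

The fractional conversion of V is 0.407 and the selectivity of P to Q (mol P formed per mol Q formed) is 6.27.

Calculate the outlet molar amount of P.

Conversion of V: V consumed = 0.407 × 419 = 170.5 mol = 1ξ₁ + 1ξ₂.
Selectivity: 2ξ₁ / (1ξ₂) = 6.27 → ξ₁ = 3.135 ξ₂.
Substitute: (1·3.135 + 1) ξ₂ = 170.5 → ξ₂ = 41.24 mol, ξ₁ = 129.3 mol.
Outlet amounts (n = n₀ + Σ ν·ξ):
  V: 419 − 1(129.3) − 1(41.24) = 248.5
  P: 0 + 2(129.3) = 258.6
  Q: 0 + 1(41.24) = 41.24

259 mol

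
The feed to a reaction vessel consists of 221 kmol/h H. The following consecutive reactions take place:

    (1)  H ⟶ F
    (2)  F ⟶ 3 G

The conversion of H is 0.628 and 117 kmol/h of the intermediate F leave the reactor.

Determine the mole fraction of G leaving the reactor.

Conversion of H: H consumed = 1ξ₁ = 0.628 × 221 → ξ₁ = 138.8 kmol/h.
F balance: n_F = 0 + 1ξ₁ − 1ξ₂ = 117 → ξ₂ = (1·138.8 − 117)/1 = 21.79 kmol/h.
Outlet amounts (n = n₀ + Σ ν·ξ):
  H: 221 − 1(138.8) = 82.21
  F: 0 + 1(138.8) − 1(21.79) = 117
  G: 0 + 3(21.79) = 65.36
Total out = 264.6 kmol/h; y_G = 65.36 / 264.6 = 0.2471.

0.247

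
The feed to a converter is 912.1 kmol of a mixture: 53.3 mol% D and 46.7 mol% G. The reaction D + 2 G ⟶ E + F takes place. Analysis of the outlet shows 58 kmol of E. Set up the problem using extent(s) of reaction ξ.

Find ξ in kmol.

ξ = 58 kmol

For E: n = n₀ + 1ξ → 58 = 0 + 1ξ, giving ξ = 58 kmol.
Outlet amounts (n = n₀ + ν ξ):
  D: 486.1 − 1(58) = 428.1
  G: 426 − 2(58) = 310
  E: 0 + 1(58) = 58
  F: 0 + 1(58) = 58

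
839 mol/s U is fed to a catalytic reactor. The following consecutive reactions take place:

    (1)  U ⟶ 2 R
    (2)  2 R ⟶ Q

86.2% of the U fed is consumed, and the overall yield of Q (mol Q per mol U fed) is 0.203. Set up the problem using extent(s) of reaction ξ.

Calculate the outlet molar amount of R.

Conversion of U: U consumed = 1ξ₁ = 0.862 × 839 → ξ₁ = 723.2 mol/s.
Yield of Q: 1ξ₂ / 839 = 0.203 → ξ₂ = 170.3 mol/s.
Outlet amounts (n = n₀ + Σ ν·ξ):
  U: 839 − 1(723.2) = 115.8
  R: 0 + 2(723.2) − 2(170.3) = 1106
  Q: 0 + 1(170.3) = 170.3

1110 mol/s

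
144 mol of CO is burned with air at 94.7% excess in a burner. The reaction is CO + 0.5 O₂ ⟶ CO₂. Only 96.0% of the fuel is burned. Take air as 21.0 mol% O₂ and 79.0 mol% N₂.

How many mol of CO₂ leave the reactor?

Stoichiometric O₂ = 0.5 × 144 = 72 mol; O₂ fed = 72 × 1.947 = 140.2 mol.
N₂ fed = 140.2 × 79/21 = 527.4 mol.
Fuel reacted = 0.96 × 144 → ξ = 138.2 mol.
Outlet (n = n₀ + ν ξ):
  CO: 144 − 1(138.2) = 5.76
  O₂: 140.2 − 0.5(138.2) = 71.06
  N₂: 527.4 (inert)
  CO₂: 0 + 1(138.2) = 138.2

138 mol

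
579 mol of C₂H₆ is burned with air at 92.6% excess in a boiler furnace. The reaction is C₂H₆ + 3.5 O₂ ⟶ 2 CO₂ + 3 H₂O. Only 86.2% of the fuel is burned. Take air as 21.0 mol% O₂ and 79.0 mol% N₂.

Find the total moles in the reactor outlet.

19400 mol

Stoichiometric O₂ = 3.5 × 579 = 2026 mol; O₂ fed = 2026 × 1.926 = 3903 mol.
N₂ fed = 3903 × 79/21 = 14680 mol.
Fuel reacted = 0.862 × 579 → ξ = 499.1 mol.
Outlet (n = n₀ + ν ξ):
  C₂H₆: 579 − 1(499.1) = 79.9
  O₂: 3903 − 3.5(499.1) = 2156
  N₂: 14680 (inert)
  CO₂: 0 + 2(499.1) = 998.2
  H₂O: 0 + 3(499.1) = 1497
Total out = 79.9 + 2156 + 14680 + 998.2 + 1497 = 19410 mol.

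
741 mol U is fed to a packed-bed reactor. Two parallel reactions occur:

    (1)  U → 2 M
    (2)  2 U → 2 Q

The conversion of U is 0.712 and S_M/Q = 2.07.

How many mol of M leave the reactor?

537 mol

Conversion of U: U consumed = 0.712 × 741 = 527.6 mol = 1ξ₁ + 2ξ₂.
Selectivity: 2ξ₁ / (2ξ₂) = 2.07 → ξ₁ = 2.07 ξ₂.
Substitute: (1·2.07 + 2) ξ₂ = 527.6 → ξ₂ = 129.6 mol, ξ₁ = 268.3 mol.
Outlet amounts (n = n₀ + Σ ν·ξ):
  U: 741 − 1(268.3) − 2(129.6) = 213.4
  M: 0 + 2(268.3) = 536.7
  Q: 0 + 2(129.6) = 259.3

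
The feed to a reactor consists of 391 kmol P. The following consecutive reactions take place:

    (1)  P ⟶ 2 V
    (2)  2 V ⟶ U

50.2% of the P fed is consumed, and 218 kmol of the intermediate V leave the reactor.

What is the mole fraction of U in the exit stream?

0.175

Conversion of P: P consumed = 1ξ₁ = 0.502 × 391 → ξ₁ = 196.3 kmol.
V balance: n_V = 0 + 2ξ₁ − 2ξ₂ = 218 → ξ₂ = (2·196.3 − 218)/2 = 87.28 kmol.
Outlet amounts (n = n₀ + Σ ν·ξ):
  P: 391 − 1(196.3) = 194.7
  V: 0 + 2(196.3) − 2(87.28) = 218
  U: 0 + 1(87.28) = 87.28
Total out = 500 kmol; y_U = 87.28 / 500 = 0.1746.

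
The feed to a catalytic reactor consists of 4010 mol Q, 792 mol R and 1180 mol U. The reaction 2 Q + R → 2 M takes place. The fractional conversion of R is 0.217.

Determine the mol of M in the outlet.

R reacted = 0.217 × 792 = 171.9 mol; ν_R = −1, so ξ = 171.9/1 = 171.9 mol.
Outlet amounts (n = n₀ + ν ξ):
  Q: 4010 − 2(171.9) = 3666
  R: 792 − 1(171.9) = 620.1
  M: 0 + 2(171.9) = 343.7
  U: 1180 (inert)

344 mol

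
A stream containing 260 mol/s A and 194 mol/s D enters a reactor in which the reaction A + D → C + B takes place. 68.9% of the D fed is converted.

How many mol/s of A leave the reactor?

126 mol/s

D reacted = 0.689 × 194 = 133.7 mol/s; ν_D = −1, so ξ = 133.7/1 = 133.7 mol/s.
Outlet amounts (n = n₀ + ν ξ):
  A: 260 − 1(133.7) = 126.3
  D: 194 − 1(133.7) = 60.33
  C: 0 + 1(133.7) = 133.7
  B: 0 + 1(133.7) = 133.7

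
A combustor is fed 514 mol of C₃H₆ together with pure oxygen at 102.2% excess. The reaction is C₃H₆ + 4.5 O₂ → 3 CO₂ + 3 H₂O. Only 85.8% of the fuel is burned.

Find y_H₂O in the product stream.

0.244

Stoichiometric O₂ = 4.5 × 514 = 2313 mol; O₂ fed = 2313 × 2.022 = 4677 mol.
Fuel reacted = 0.858 × 514 → ξ = 441 mol.
Outlet (n = n₀ + ν ξ):
  C₃H₆: 514 − 1(441) = 72.99
  O₂: 4677 − 4.5(441) = 2692
  CO₂: 0 + 3(441) = 1323
  H₂O: 0 + 3(441) = 1323
Total out = 5411 mol; y_H₂O = 1323 / 5411 = 0.2445.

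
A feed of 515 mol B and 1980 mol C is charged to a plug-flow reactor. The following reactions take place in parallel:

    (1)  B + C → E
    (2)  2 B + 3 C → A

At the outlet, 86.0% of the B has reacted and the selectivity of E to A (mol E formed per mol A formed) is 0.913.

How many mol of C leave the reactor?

Conversion of B: B consumed = 0.86 × 515 = 442.9 mol = 1ξ₁ + 2ξ₂.
Selectivity: 1ξ₁ / (1ξ₂) = 0.913 → ξ₁ = 0.913 ξ₂.
Substitute: (1·0.913 + 2) ξ₂ = 442.9 → ξ₂ = 152 mol, ξ₁ = 138.8 mol.
Outlet amounts (n = n₀ + Σ ν·ξ):
  B: 515 − 1(138.8) − 2(152) = 72.1
  C: 1980 − 1(138.8) − 3(152) = 1385
  E: 0 + 1(138.8) = 138.8
  A: 0 + 1(152) = 152

1390 mol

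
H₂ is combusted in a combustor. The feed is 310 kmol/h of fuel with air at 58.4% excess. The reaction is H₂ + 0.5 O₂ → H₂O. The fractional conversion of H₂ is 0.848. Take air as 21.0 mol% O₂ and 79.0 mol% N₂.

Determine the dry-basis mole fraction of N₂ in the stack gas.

Stoichiometric O₂ = 0.5 × 310 = 155 kmol/h; O₂ fed = 155 × 1.584 = 245.5 kmol/h.
N₂ fed = 245.5 × 79/21 = 923.6 kmol/h.
Fuel reacted = 0.848 × 310 → ξ = 262.9 kmol/h.
Outlet (n = n₀ + ν ξ):
  H₂: 310 − 1(262.9) = 47.12
  O₂: 245.5 − 0.5(262.9) = 114.1
  N₂: 923.6 (inert)
  H₂O: 0 + 1(262.9) = 262.9
Dry total = 1085 kmol/h; y_N₂ (dry) = 923.6 / 1085 = 0.8514.

0.851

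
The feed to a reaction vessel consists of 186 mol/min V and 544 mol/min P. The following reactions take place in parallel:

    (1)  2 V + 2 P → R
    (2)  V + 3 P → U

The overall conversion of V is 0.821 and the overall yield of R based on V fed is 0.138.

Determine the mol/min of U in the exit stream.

Yield of R: 1ξ₁ / 186 = 0.138 → ξ₁ = 25.67 mol/min.
Conversion of V: 2ξ₁ + 1ξ₂ = 0.821 × 186 = 152.7 → ξ₂ = 101.4 mol/min.
Outlet amounts (n = n₀ + Σ ν·ξ):
  V: 186 − 2(25.67) − 1(101.4) = 33.29
  P: 544 − 2(25.67) − 3(101.4) = 188.6
  R: 0 + 1(25.67) = 25.67
  U: 0 + 1(101.4) = 101.4

101 mol/min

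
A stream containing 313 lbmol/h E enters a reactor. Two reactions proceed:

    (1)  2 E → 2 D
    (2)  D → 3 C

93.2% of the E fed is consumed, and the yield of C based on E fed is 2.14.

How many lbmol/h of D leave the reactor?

68.4 lbmol/h

Conversion of E: E consumed = 2ξ₁ = 0.932 × 313 → ξ₁ = 145.9 lbmol/h.
Yield of C: 3ξ₂ / 313 = 2.14 → ξ₂ = 223.3 lbmol/h.
Outlet amounts (n = n₀ + Σ ν·ξ):
  E: 313 − 2(145.9) = 21.28
  D: 0 + 2(145.9) − 1(223.3) = 68.44
  C: 0 + 3(223.3) = 669.8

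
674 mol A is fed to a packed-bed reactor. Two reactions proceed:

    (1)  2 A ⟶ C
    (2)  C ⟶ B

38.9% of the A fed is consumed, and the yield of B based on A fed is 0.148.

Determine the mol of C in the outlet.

31.3 mol

Conversion of A: A consumed = 2ξ₁ = 0.389 × 674 → ξ₁ = 131.1 mol.
Yield of B: 1ξ₂ / 674 = 0.148 → ξ₂ = 99.75 mol.
Outlet amounts (n = n₀ + Σ ν·ξ):
  A: 674 − 2(131.1) = 411.8
  C: 0 + 1(131.1) − 1(99.75) = 31.34
  B: 0 + 1(99.75) = 99.75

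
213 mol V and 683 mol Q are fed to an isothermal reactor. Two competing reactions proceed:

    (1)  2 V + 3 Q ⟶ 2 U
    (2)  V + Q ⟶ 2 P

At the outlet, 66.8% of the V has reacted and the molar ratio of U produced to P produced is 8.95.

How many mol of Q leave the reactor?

473 mol

Conversion of V: V consumed = 0.668 × 213 = 142.3 mol = 2ξ₁ + 1ξ₂.
Selectivity: 2ξ₁ / (2ξ₂) = 8.95 → ξ₁ = 8.95 ξ₂.
Substitute: (2·8.95 + 1) ξ₂ = 142.3 → ξ₂ = 7.528 mol, ξ₁ = 67.38 mol.
Outlet amounts (n = n₀ + Σ ν·ξ):
  V: 213 − 2(67.38) − 1(7.528) = 70.72
  Q: 683 − 3(67.38) − 1(7.528) = 473.3
  U: 0 + 2(67.38) = 134.8
  P: 0 + 2(7.528) = 15.06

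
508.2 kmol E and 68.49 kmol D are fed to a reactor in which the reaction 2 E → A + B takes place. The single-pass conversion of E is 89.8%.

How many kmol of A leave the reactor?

E reacted = 0.898 × 508.2 = 456.4 kmol; ν_E = −2, so ξ = 456.4/2 = 228.2 kmol.
Outlet amounts (n = n₀ + ν ξ):
  E: 508.2 − 2(228.2) = 51.84
  A: 0 + 1(228.2) = 228.2
  B: 0 + 1(228.2) = 228.2
  D: 68.49 (inert)

228 kmol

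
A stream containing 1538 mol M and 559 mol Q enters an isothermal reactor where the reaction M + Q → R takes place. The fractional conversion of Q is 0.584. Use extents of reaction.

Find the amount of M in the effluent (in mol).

Q reacted = 0.584 × 559 = 326.5 mol; ν_Q = −1, so ξ = 326.5/1 = 326.5 mol.
Outlet amounts (n = n₀ + ν ξ):
  M: 1538 − 1(326.5) = 1212
  Q: 559 − 1(326.5) = 232.5
  R: 0 + 1(326.5) = 326.5

1210 mol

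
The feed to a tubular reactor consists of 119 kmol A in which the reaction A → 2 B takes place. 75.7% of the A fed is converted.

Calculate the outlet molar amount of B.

180 kmol

A reacted = 0.757 × 119 = 90.08 kmol; ν_A = −1, so ξ = 90.08/1 = 90.08 kmol.
Outlet amounts (n = n₀ + ν ξ):
  A: 119 − 1(90.08) = 28.92
  B: 0 + 2(90.08) = 180.2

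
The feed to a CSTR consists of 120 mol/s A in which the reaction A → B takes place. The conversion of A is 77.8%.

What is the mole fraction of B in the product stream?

0.778

A reacted = 0.778 × 120 = 93.36 mol/s; ν_A = −1, so ξ = 93.36/1 = 93.36 mol/s.
Outlet amounts (n = n₀ + ν ξ):
  A: 120 − 1(93.36) = 26.64
  B: 0 + 1(93.36) = 93.36
Total out = 120 mol/s; y_B = 93.36 / 120 = 0.778.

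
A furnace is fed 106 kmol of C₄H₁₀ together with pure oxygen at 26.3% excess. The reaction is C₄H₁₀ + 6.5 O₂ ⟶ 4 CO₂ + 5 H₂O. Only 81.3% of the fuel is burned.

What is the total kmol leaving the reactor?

1110 kmol

Stoichiometric O₂ = 6.5 × 106 = 689 kmol; O₂ fed = 689 × 1.263 = 870.2 kmol.
Fuel reacted = 0.813 × 106 → ξ = 86.18 kmol.
Outlet (n = n₀ + ν ξ):
  C₄H₁₀: 106 − 1(86.18) = 19.82
  O₂: 870.2 − 6.5(86.18) = 310
  CO₂: 0 + 4(86.18) = 344.7
  H₂O: 0 + 5(86.18) = 430.9
Total out = 19.82 + 310 + 344.7 + 430.9 = 1105 kmol.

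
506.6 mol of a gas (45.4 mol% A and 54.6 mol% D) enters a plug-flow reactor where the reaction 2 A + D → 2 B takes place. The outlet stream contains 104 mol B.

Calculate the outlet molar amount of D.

225 mol

For B: n = n₀ + 2ξ → 104 = 0 + 2ξ, giving ξ = 52 mol.
Outlet amounts (n = n₀ + ν ξ):
  A: 230 − 2(52) = 126
  D: 276.6 − 1(52) = 224.6
  B: 0 + 2(52) = 104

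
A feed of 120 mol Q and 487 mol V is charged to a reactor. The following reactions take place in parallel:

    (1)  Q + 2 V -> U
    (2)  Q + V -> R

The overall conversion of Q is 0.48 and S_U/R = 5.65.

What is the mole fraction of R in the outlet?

0.0173

Conversion of Q: Q consumed = 0.48 × 120 = 57.6 mol = 1ξ₁ + 1ξ₂.
Selectivity: 1ξ₁ / (1ξ₂) = 5.65 → ξ₁ = 5.65 ξ₂.
Substitute: (1·5.65 + 1) ξ₂ = 57.6 → ξ₂ = 8.662 mol, ξ₁ = 48.94 mol.
Outlet amounts (n = n₀ + Σ ν·ξ):
  Q: 120 − 1(48.94) − 1(8.662) = 62.4
  V: 487 − 2(48.94) − 1(8.662) = 380.5
  U: 0 + 1(48.94) = 48.94
  R: 0 + 1(8.662) = 8.662
Total out = 500.5 mol; y_R = 8.662 / 500.5 = 0.01731.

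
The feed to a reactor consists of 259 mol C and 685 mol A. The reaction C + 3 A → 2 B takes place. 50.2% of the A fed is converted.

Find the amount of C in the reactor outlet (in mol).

A reacted = 0.502 × 685 = 343.9 mol; ν_A = −3, so ξ = 343.9/3 = 114.6 mol.
Outlet amounts (n = n₀ + ν ξ):
  C: 259 − 1(114.6) = 144.4
  A: 685 − 3(114.6) = 341.1
  B: 0 + 2(114.6) = 229.2

144 mol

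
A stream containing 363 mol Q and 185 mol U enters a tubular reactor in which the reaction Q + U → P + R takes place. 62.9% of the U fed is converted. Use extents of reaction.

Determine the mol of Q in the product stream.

U reacted = 0.629 × 185 = 116.4 mol; ν_U = −1, so ξ = 116.4/1 = 116.4 mol.
Outlet amounts (n = n₀ + ν ξ):
  Q: 363 − 1(116.4) = 246.6
  U: 185 − 1(116.4) = 68.64
  P: 0 + 1(116.4) = 116.4
  R: 0 + 1(116.4) = 116.4

247 mol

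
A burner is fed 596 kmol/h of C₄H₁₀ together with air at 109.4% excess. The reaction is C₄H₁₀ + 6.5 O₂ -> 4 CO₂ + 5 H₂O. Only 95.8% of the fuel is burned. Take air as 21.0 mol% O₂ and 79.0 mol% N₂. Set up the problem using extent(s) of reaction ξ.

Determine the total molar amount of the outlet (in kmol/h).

40100 kmol/h

Stoichiometric O₂ = 6.5 × 596 = 3874 kmol/h; O₂ fed = 3874 × 2.094 = 8112 kmol/h.
N₂ fed = 8112 × 79/21 = 30520 kmol/h.
Fuel reacted = 0.958 × 596 → ξ = 571 kmol/h.
Outlet (n = n₀ + ν ξ):
  C₄H₁₀: 596 − 1(571) = 25.03
  O₂: 8112 − 6.5(571) = 4401
  N₂: 30520 (inert)
  CO₂: 0 + 4(571) = 2284
  H₂O: 0 + 5(571) = 2855
Total out = 25.03 + 4401 + 30520 + 2284 + 2855 = 40080 kmol/h.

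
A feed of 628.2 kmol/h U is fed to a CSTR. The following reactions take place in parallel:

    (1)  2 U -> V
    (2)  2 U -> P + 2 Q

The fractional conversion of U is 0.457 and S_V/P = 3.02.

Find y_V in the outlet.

Conversion of U: U consumed = 0.457 × 628.2 = 287.1 kmol/h = 2ξ₁ + 2ξ₂.
Selectivity: 1ξ₁ / (1ξ₂) = 3.02 → ξ₁ = 3.02 ξ₂.
Substitute: (2·3.02 + 2) ξ₂ = 287.1 → ξ₂ = 35.71 kmol/h, ξ₁ = 107.8 kmol/h.
Outlet amounts (n = n₀ + Σ ν·ξ):
  U: 628.2 − 2(107.8) − 2(35.71) = 341.1
  V: 0 + 1(107.8) = 107.8
  P: 0 + 1(35.71) = 35.71
  Q: 0 + 2(35.71) = 71.41
Total out = 556.1 kmol/h; y_V = 107.8 / 556.1 = 0.1939.

0.194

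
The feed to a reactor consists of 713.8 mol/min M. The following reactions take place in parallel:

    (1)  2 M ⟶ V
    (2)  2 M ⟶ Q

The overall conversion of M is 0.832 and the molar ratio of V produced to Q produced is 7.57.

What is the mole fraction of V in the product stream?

0.629

Conversion of M: M consumed = 0.832 × 713.8 = 593.9 mol/min = 2ξ₁ + 2ξ₂.
Selectivity: 1ξ₁ / (1ξ₂) = 7.57 → ξ₁ = 7.57 ξ₂.
Substitute: (2·7.57 + 2) ξ₂ = 593.9 → ξ₂ = 34.65 mol/min, ξ₁ = 262.3 mol/min.
Outlet amounts (n = n₀ + Σ ν·ξ):
  M: 713.8 − 2(262.3) − 2(34.65) = 119.9
  V: 0 + 1(262.3) = 262.3
  Q: 0 + 1(34.65) = 34.65
Total out = 416.9 mol/min; y_V = 262.3 / 416.9 = 0.6292.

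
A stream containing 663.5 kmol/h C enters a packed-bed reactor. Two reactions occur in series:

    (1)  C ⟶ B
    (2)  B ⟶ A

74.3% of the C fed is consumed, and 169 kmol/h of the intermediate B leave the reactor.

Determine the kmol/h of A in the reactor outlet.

324 kmol/h

Conversion of C: C consumed = 1ξ₁ = 0.743 × 663.5 → ξ₁ = 493 kmol/h.
B balance: n_B = 0 + 1ξ₁ − 1ξ₂ = 169 → ξ₂ = (1·493 − 169)/1 = 324 kmol/h.
Outlet amounts (n = n₀ + Σ ν·ξ):
  C: 663.5 − 1(493) = 170.5
  B: 0 + 1(493) − 1(324) = 169
  A: 0 + 1(324) = 324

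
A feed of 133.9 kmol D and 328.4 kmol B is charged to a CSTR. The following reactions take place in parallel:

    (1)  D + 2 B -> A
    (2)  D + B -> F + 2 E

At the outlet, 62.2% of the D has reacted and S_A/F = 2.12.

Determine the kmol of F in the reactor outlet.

Conversion of D: D consumed = 0.622 × 133.9 = 83.29 kmol = 1ξ₁ + 1ξ₂.
Selectivity: 1ξ₁ / (1ξ₂) = 2.12 → ξ₁ = 2.12 ξ₂.
Substitute: (1·2.12 + 1) ξ₂ = 83.29 → ξ₂ = 26.69 kmol, ξ₁ = 56.59 kmol.
Outlet amounts (n = n₀ + Σ ν·ξ):
  D: 133.9 − 1(56.59) − 1(26.69) = 50.61
  B: 328.4 − 2(56.59) − 1(26.69) = 188.5
  A: 0 + 1(56.59) = 56.59
  F: 0 + 1(26.69) = 26.69
  E: 0 + 2(26.69) = 53.39

26.7 kmol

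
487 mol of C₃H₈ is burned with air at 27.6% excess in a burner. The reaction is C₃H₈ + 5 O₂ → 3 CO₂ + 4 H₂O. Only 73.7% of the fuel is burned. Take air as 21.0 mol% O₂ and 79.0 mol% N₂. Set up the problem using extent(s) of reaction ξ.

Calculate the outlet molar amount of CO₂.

1080 mol

Stoichiometric O₂ = 5 × 487 = 2435 mol; O₂ fed = 2435 × 1.276 = 3107 mol.
N₂ fed = 3107 × 79/21 = 11690 mol.
Fuel reacted = 0.737 × 487 → ξ = 358.9 mol.
Outlet (n = n₀ + ν ξ):
  C₃H₈: 487 − 1(358.9) = 128.1
  O₂: 3107 − 5(358.9) = 1312
  N₂: 11690 (inert)
  CO₂: 0 + 3(358.9) = 1077
  H₂O: 0 + 4(358.9) = 1436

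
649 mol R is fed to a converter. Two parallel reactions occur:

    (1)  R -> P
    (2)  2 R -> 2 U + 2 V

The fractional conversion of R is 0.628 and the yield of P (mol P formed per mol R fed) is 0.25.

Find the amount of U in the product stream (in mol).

245 mol

Yield of P: 1ξ₁ / 649 = 0.25 → ξ₁ = 162.2 mol.
Conversion of R: 1ξ₁ + 2ξ₂ = 0.628 × 649 = 407.6 → ξ₂ = 122.7 mol.
Outlet amounts (n = n₀ + Σ ν·ξ):
  R: 649 − 1(162.2) − 2(122.7) = 241.4
  P: 0 + 1(162.2) = 162.2
  U: 0 + 2(122.7) = 245.3
  V: 0 + 2(122.7) = 245.3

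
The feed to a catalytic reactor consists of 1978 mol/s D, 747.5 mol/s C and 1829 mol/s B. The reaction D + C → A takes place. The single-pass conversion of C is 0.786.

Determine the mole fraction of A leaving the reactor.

C reacted = 0.786 × 747.5 = 587.5 mol/s; ν_C = −1, so ξ = 587.5/1 = 587.5 mol/s.
Outlet amounts (n = n₀ + ν ξ):
  D: 1978 − 1(587.5) = 1390
  C: 747.5 − 1(587.5) = 160
  A: 0 + 1(587.5) = 587.5
  B: 1829 (inert)
Total out = 3967 mol/s; y_A = 587.5 / 3967 = 0.1481.

0.148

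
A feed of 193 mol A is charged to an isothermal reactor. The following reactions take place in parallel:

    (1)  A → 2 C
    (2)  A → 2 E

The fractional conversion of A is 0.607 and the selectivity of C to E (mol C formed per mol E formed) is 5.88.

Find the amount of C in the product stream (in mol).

200 mol

Conversion of A: A consumed = 0.607 × 193 = 117.2 mol = 1ξ₁ + 1ξ₂.
Selectivity: 2ξ₁ / (2ξ₂) = 5.88 → ξ₁ = 5.88 ξ₂.
Substitute: (1·5.88 + 1) ξ₂ = 117.2 → ξ₂ = 17.03 mol, ξ₁ = 100.1 mol.
Outlet amounts (n = n₀ + Σ ν·ξ):
  A: 193 − 1(100.1) − 1(17.03) = 75.85
  C: 0 + 2(100.1) = 200.2
  E: 0 + 2(17.03) = 34.06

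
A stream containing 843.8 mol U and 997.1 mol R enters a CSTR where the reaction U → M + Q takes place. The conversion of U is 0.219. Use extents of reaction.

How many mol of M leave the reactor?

U reacted = 0.219 × 843.8 = 184.8 mol; ν_U = −1, so ξ = 184.8/1 = 184.8 mol.
Outlet amounts (n = n₀ + ν ξ):
  U: 843.8 − 1(184.8) = 659
  M: 0 + 1(184.8) = 184.8
  Q: 0 + 1(184.8) = 184.8
  R: 997.1 (inert)

185 mol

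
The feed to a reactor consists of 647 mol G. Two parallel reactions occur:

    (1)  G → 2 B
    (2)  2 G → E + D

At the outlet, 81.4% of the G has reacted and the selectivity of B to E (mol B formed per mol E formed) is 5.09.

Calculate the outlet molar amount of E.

116 mol

Conversion of G: G consumed = 0.814 × 647 = 526.7 mol = 1ξ₁ + 2ξ₂.
Selectivity: 2ξ₁ / (1ξ₂) = 5.09 → ξ₁ = 2.545 ξ₂.
Substitute: (1·2.545 + 2) ξ₂ = 526.7 → ξ₂ = 115.9 mol, ξ₁ = 294.9 mol.
Outlet amounts (n = n₀ + Σ ν·ξ):
  G: 647 − 1(294.9) − 2(115.9) = 120.3
  B: 0 + 2(294.9) = 589.8
  E: 0 + 1(115.9) = 115.9
  D: 0 + 1(115.9) = 115.9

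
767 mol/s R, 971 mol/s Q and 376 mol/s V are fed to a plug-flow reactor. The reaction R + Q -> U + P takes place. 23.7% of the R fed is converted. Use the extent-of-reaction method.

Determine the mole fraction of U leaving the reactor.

0.086

R reacted = 0.237 × 767 = 181.8 mol/s; ν_R = −1, so ξ = 181.8/1 = 181.8 mol/s.
Outlet amounts (n = n₀ + ν ξ):
  R: 767 − 1(181.8) = 585.2
  Q: 971 − 1(181.8) = 789.2
  U: 0 + 1(181.8) = 181.8
  P: 0 + 1(181.8) = 181.8
  V: 376 (inert)
Total out = 2114 mol/s; y_U = 181.8 / 2114 = 0.08599.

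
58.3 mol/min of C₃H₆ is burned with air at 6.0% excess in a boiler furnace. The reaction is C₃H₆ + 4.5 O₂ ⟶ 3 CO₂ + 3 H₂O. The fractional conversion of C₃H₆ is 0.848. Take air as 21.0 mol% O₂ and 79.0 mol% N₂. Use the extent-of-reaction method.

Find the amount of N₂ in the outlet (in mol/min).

Stoichiometric O₂ = 4.5 × 58.3 = 262.3 mol/min; O₂ fed = 262.3 × 1.060 = 278.1 mol/min.
N₂ fed = 278.1 × 79/21 = 1046 mol/min.
Fuel reacted = 0.848 × 58.3 → ξ = 49.44 mol/min.
Outlet (n = n₀ + ν ξ):
  C₃H₆: 58.3 − 1(49.44) = 8.862
  O₂: 278.1 − 4.5(49.44) = 55.62
  N₂: 1046 (inert)
  CO₂: 0 + 3(49.44) = 148.3
  H₂O: 0 + 3(49.44) = 148.3

1050 mol/min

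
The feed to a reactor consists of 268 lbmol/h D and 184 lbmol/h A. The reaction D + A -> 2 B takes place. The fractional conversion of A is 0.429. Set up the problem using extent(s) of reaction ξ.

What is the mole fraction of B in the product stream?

0.349

A reacted = 0.429 × 184 = 78.94 lbmol/h; ν_A = −1, so ξ = 78.94/1 = 78.94 lbmol/h.
Outlet amounts (n = n₀ + ν ξ):
  D: 268 − 1(78.94) = 189.1
  A: 184 − 1(78.94) = 105.1
  B: 0 + 2(78.94) = 157.9
Total out = 452 lbmol/h; y_B = 157.9 / 452 = 0.3493.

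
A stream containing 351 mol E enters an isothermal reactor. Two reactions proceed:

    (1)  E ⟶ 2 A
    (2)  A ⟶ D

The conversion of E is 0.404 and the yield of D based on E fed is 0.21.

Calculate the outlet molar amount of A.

210 mol

Conversion of E: E consumed = 1ξ₁ = 0.404 × 351 → ξ₁ = 141.8 mol.
Yield of D: 1ξ₂ / 351 = 0.21 → ξ₂ = 73.71 mol.
Outlet amounts (n = n₀ + Σ ν·ξ):
  E: 351 − 1(141.8) = 209.2
  A: 0 + 2(141.8) − 1(73.71) = 209.9
  D: 0 + 1(73.71) = 73.71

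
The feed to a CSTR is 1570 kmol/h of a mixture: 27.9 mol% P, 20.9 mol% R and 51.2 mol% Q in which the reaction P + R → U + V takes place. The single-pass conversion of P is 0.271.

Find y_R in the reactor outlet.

0.133

P reacted = 0.271 × 438 = 118.7 kmol/h; ν_P = −1, so ξ = 118.7/1 = 118.7 kmol/h.
Outlet amounts (n = n₀ + ν ξ):
  P: 438 − 1(118.7) = 319.3
  R: 328.1 − 1(118.7) = 209.4
  U: 0 + 1(118.7) = 118.7
  V: 0 + 1(118.7) = 118.7
  Q: 803.8 (inert)
Total out = 1570 kmol/h; y_R = 209.4 / 1570 = 0.1334.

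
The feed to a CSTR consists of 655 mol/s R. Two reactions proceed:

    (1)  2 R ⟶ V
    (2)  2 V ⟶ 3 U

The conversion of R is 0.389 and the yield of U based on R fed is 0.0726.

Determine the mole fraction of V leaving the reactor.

0.176

Conversion of R: R consumed = 2ξ₁ = 0.389 × 655 → ξ₁ = 127.4 mol/s.
Yield of U: 3ξ₂ / 655 = 0.0726 → ξ₂ = 15.85 mol/s.
Outlet amounts (n = n₀ + Σ ν·ξ):
  R: 655 − 2(127.4) = 400.2
  V: 0 + 1(127.4) − 2(15.85) = 95.7
  U: 0 + 3(15.85) = 47.55
Total out = 543.5 mol/s; y_V = 95.7 / 543.5 = 0.1761.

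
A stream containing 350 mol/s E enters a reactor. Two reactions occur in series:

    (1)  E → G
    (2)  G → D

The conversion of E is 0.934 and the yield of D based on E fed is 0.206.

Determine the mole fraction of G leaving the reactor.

Conversion of E: E consumed = 1ξ₁ = 0.934 × 350 → ξ₁ = 326.9 mol/s.
Yield of D: 1ξ₂ / 350 = 0.206 → ξ₂ = 72.1 mol/s.
Outlet amounts (n = n₀ + Σ ν·ξ):
  E: 350 − 1(326.9) = 23.1
  G: 0 + 1(326.9) − 1(72.1) = 254.8
  D: 0 + 1(72.1) = 72.1
Total out = 350 mol/s; y_G = 254.8 / 350 = 0.728.

0.728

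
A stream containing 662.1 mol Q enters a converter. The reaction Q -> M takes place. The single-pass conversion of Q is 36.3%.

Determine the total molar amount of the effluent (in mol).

662 mol

Q reacted = 0.363 × 662.1 = 240.3 mol; ν_Q = −1, so ξ = 240.3/1 = 240.3 mol.
Outlet amounts (n = n₀ + ν ξ):
  Q: 662.1 − 1(240.3) = 421.8
  M: 0 + 1(240.3) = 240.3
Total out = 421.8 + 240.3 = 662.1 mol.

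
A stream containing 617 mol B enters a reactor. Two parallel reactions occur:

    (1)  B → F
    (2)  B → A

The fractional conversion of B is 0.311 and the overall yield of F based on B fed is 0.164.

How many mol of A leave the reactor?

90.7 mol

Yield of F: 1ξ₁ / 617 = 0.164 → ξ₁ = 101.2 mol.
Conversion of B: 1ξ₁ + 1ξ₂ = 0.311 × 617 = 191.9 → ξ₂ = 90.7 mol.
Outlet amounts (n = n₀ + Σ ν·ξ):
  B: 617 − 1(101.2) − 1(90.7) = 425.1
  F: 0 + 1(101.2) = 101.2
  A: 0 + 1(90.7) = 90.7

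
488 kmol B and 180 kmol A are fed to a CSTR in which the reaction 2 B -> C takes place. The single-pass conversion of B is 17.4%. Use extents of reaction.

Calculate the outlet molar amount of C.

B reacted = 0.174 × 488 = 84.91 kmol; ν_B = −2, so ξ = 84.91/2 = 42.46 kmol.
Outlet amounts (n = n₀ + ν ξ):
  B: 488 − 2(42.46) = 403.1
  C: 0 + 1(42.46) = 42.46
  A: 180 (inert)

42.5 kmol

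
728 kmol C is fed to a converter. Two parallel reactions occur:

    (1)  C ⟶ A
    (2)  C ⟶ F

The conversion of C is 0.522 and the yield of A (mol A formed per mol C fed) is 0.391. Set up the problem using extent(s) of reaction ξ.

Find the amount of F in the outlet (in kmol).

Yield of A: 1ξ₁ / 728 = 0.391 → ξ₁ = 284.6 kmol.
Conversion of C: 1ξ₁ + 1ξ₂ = 0.522 × 728 = 380 → ξ₂ = 95.37 kmol.
Outlet amounts (n = n₀ + Σ ν·ξ):
  C: 728 − 1(284.6) − 1(95.37) = 348
  A: 0 + 1(284.6) = 284.6
  F: 0 + 1(95.37) = 95.37

95.4 kmol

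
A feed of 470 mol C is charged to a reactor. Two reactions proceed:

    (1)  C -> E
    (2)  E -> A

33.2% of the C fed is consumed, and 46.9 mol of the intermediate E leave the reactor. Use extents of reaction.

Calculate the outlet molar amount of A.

Conversion of C: C consumed = 1ξ₁ = 0.332 × 470 → ξ₁ = 156 mol.
E balance: n_E = 0 + 1ξ₁ − 1ξ₂ = 46.9 → ξ₂ = (1·156 − 46.9)/1 = 109.1 mol.
Outlet amounts (n = n₀ + Σ ν·ξ):
  C: 470 − 1(156) = 314
  E: 0 + 1(156) − 1(109.1) = 46.9
  A: 0 + 1(109.1) = 109.1

109 mol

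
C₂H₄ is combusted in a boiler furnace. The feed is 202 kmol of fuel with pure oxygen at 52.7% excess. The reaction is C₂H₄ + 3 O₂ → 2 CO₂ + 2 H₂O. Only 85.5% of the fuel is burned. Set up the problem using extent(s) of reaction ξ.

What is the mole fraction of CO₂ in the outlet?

0.306

Stoichiometric O₂ = 3 × 202 = 606 kmol; O₂ fed = 606 × 1.527 = 925.4 kmol.
Fuel reacted = 0.855 × 202 → ξ = 172.7 kmol.
Outlet (n = n₀ + ν ξ):
  C₂H₄: 202 − 1(172.7) = 29.29
  O₂: 925.4 − 3(172.7) = 407.2
  CO₂: 0 + 2(172.7) = 345.4
  H₂O: 0 + 2(172.7) = 345.4
Total out = 1127 kmol; y_CO₂ = 345.4 / 1127 = 0.3064.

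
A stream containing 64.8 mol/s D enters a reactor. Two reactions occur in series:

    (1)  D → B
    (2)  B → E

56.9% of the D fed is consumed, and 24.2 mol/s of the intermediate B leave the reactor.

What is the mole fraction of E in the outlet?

Conversion of D: D consumed = 1ξ₁ = 0.569 × 64.8 → ξ₁ = 36.87 mol/s.
B balance: n_B = 0 + 1ξ₁ − 1ξ₂ = 24.2 → ξ₂ = (1·36.87 − 24.2)/1 = 12.67 mol/s.
Outlet amounts (n = n₀ + Σ ν·ξ):
  D: 64.8 − 1(36.87) = 27.93
  B: 0 + 1(36.87) − 1(12.67) = 24.2
  E: 0 + 1(12.67) = 12.67
Total out = 64.8 mol/s; y_E = 12.67 / 64.8 = 0.1955.

0.196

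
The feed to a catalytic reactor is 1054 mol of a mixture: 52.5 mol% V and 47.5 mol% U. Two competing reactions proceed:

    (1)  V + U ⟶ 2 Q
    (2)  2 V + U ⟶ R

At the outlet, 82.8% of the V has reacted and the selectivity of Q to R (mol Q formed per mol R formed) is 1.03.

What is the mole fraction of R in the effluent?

0.264

Conversion of V: V consumed = 0.828 × 553.4 = 458.2 mol = 1ξ₁ + 2ξ₂.
Selectivity: 2ξ₁ / (1ξ₂) = 1.03 → ξ₁ = 0.515 ξ₂.
Substitute: (1·0.515 + 2) ξ₂ = 458.2 → ξ₂ = 182.2 mol, ξ₁ = 93.82 mol.
Outlet amounts (n = n₀ + Σ ν·ξ):
  V: 553.4 − 1(93.82) − 2(182.2) = 95.18
  U: 500.6 − 1(93.82) − 1(182.2) = 224.7
  Q: 0 + 2(93.82) = 187.6
  R: 0 + 1(182.2) = 182.2
Total out = 689.6 mol; y_R = 182.2 / 689.6 = 0.2642.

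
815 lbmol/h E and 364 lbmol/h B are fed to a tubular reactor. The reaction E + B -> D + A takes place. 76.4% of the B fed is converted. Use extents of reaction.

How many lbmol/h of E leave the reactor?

B reacted = 0.764 × 364 = 278.1 lbmol/h; ν_B = −1, so ξ = 278.1/1 = 278.1 lbmol/h.
Outlet amounts (n = n₀ + ν ξ):
  E: 815 − 1(278.1) = 536.9
  B: 364 − 1(278.1) = 85.9
  D: 0 + 1(278.1) = 278.1
  A: 0 + 1(278.1) = 278.1

537 lbmol/h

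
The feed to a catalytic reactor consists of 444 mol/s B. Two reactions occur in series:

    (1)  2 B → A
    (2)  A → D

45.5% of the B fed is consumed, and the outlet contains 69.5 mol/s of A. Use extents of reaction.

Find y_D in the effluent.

0.0919

Conversion of B: B consumed = 2ξ₁ = 0.455 × 444 → ξ₁ = 101 mol/s.
A balance: n_A = 0 + 1ξ₁ − 1ξ₂ = 69.5 → ξ₂ = (1·101 − 69.5)/1 = 31.51 mol/s.
Outlet amounts (n = n₀ + Σ ν·ξ):
  B: 444 − 2(101) = 242
  A: 0 + 1(101) − 1(31.51) = 69.5
  D: 0 + 1(31.51) = 31.51
Total out = 343 mol/s; y_D = 31.51 / 343 = 0.09187.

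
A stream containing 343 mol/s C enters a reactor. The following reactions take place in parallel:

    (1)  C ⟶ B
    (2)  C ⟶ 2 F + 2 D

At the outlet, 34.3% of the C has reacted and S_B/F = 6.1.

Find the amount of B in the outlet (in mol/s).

Conversion of C: C consumed = 0.343 × 343 = 117.6 mol/s = 1ξ₁ + 1ξ₂.
Selectivity: 1ξ₁ / (2ξ₂) = 6.1 → ξ₁ = 12.2 ξ₂.
Substitute: (1·12.2 + 1) ξ₂ = 117.6 → ξ₂ = 8.913 mol/s, ξ₁ = 108.7 mol/s.
Outlet amounts (n = n₀ + Σ ν·ξ):
  C: 343 − 1(108.7) − 1(8.913) = 225.4
  B: 0 + 1(108.7) = 108.7
  F: 0 + 2(8.913) = 17.83
  D: 0 + 2(8.913) = 17.83

109 mol/s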